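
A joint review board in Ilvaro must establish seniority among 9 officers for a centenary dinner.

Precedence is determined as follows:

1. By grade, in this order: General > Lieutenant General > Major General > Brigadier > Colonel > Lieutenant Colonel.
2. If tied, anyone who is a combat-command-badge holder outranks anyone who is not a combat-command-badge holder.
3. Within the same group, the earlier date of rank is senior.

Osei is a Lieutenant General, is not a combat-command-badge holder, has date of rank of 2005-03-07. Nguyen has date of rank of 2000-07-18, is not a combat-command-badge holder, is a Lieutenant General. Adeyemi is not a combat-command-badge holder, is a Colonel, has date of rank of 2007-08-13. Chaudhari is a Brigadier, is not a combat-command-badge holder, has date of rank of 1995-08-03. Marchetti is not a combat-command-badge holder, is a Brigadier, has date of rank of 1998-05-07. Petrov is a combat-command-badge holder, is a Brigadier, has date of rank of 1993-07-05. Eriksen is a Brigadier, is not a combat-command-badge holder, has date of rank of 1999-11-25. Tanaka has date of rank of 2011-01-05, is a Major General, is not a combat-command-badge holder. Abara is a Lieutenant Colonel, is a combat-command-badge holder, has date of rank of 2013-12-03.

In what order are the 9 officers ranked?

Nguyen, Osei, Tanaka, Petrov, Chaudhari, Marchetti, Eriksen, Adeyemi, Abara

By grade: Nguyen and Osei (Lieutenant General); then Tanaka (Major General); then Petrov, Chaudhari, Marchetti and Eriksen (Brigadier); then Adeyemi (Colonel); then Abara (Lieutenant Colonel).
Nguyen and Osei are each not a combat-command-badge holder, so the next rule applies.
Among Nguyen and Osei, by date of rank (earlier first): Nguyen (2000-07-18) before Osei (2005-03-07).
Among Petrov, Chaudhari, Marchetti and Eriksen, a combat-command-badge holder before not a combat-command-badge holder: Petrov (a combat-command-badge holder) before Chaudhari, Marchetti and Eriksen (not a combat-command-badge holder).
Among Chaudhari, Marchetti and Eriksen, by date of rank (earlier first): Chaudhari (1995-08-03) before Marchetti (1998-05-07) before Eriksen (1999-11-25).
Full order: Nguyen, Osei, Tanaka, Petrov, Chaudhari, Marchetti, Eriksen, Adeyemi, Abara.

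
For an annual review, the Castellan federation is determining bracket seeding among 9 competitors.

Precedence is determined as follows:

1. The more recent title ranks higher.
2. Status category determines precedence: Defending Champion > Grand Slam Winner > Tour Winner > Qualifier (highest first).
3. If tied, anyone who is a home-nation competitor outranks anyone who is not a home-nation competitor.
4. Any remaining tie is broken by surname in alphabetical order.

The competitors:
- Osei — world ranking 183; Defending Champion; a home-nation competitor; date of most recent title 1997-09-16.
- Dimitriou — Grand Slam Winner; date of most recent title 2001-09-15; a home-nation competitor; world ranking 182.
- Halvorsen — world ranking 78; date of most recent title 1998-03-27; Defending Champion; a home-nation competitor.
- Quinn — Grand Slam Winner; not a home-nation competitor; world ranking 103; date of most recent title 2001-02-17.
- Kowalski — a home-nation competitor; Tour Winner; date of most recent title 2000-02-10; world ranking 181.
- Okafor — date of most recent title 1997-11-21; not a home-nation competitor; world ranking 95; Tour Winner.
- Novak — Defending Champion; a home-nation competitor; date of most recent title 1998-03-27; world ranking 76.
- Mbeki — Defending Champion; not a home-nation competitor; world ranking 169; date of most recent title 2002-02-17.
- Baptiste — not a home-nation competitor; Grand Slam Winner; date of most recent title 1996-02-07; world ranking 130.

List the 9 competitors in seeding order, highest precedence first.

By date of most recent title (later first): Mbeki (2002-02-17); then Dimitriou (2001-09-15); then Quinn (2001-02-17); then Kowalski (2000-02-10); then Halvorsen and Novak (both 1998-03-27); then Okafor (1997-11-21); then Osei (1997-09-16); then Baptiste (1996-02-07).
Halvorsen and Novak are each Defending Champion, so the next rule applies.
Halvorsen and Novak are each a home-nation competitor, so the next rule applies.
Among Halvorsen and Novak, alphabetically by surname: Halvorsen before Novak.
Full order: Mbeki, Dimitriou, Quinn, Kowalski, Halvorsen, Novak, Okafor, Osei, Baptiste.

Mbeki, Dimitriou, Quinn, Kowalski, Halvorsen, Novak, Okafor, Osei, Baptiste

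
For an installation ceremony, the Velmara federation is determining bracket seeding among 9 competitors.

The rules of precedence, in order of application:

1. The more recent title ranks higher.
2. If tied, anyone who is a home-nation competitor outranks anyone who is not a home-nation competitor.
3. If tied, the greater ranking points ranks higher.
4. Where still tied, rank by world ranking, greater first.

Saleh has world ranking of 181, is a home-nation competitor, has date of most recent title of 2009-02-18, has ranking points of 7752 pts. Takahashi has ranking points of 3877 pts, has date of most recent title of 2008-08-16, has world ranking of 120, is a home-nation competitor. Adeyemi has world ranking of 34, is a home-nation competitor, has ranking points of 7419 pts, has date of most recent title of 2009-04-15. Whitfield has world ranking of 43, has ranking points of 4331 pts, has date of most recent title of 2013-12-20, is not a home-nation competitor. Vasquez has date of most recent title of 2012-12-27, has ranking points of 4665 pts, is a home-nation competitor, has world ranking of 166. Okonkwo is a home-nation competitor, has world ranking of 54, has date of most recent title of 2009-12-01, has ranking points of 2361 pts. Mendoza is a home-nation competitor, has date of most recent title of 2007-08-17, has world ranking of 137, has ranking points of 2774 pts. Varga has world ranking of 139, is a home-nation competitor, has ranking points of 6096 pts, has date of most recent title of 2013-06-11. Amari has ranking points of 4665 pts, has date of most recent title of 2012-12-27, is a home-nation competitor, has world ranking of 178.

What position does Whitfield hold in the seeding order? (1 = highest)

1

By date of most recent title (later first): Whitfield (2013-12-20); then Varga (2013-06-11); then Amari and Vasquez (both 2012-12-27); then Okonkwo (2009-12-01); then Adeyemi (2009-04-15); then Saleh (2009-02-18); then Takahashi (2008-08-16); then Mendoza (2007-08-17).
Amari and Vasquez are each a home-nation competitor, so the next rule applies.
Amari and Vasquez both have ranking points 4665 pts, so the next rule applies.
Among Amari and Vasquez, by world ranking (higher first): Amari (178) before Vasquez (166).
Order: Whitfield, Varga, Amari, Vasquez, Okonkwo, Adeyemi, Saleh, Takahashi, Mendoza. So position 1.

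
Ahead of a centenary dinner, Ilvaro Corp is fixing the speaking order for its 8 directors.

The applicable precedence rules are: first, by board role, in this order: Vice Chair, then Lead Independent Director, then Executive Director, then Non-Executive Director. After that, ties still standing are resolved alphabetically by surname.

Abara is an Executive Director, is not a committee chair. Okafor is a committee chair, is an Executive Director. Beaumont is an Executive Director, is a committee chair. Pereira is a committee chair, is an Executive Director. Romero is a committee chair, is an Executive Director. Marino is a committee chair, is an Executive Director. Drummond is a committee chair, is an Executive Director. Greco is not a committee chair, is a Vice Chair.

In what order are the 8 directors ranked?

Greco, Abara, Beaumont, Drummond, Marino, Okafor, Pereira, Romero

By board role: Greco (Vice Chair); then Abara, Beaumont, Drummond, Marino, Okafor, Pereira and Romero (Executive Director).
Among Abara, Beaumont, Drummond, Marino, Okafor, Pereira and Romero, alphabetically by surname: Abara before Beaumont before Drummond before Marino before Okafor before Pereira before Romero.
Full order: Greco, Abara, Beaumont, Drummond, Marino, Okafor, Pereira, Romero.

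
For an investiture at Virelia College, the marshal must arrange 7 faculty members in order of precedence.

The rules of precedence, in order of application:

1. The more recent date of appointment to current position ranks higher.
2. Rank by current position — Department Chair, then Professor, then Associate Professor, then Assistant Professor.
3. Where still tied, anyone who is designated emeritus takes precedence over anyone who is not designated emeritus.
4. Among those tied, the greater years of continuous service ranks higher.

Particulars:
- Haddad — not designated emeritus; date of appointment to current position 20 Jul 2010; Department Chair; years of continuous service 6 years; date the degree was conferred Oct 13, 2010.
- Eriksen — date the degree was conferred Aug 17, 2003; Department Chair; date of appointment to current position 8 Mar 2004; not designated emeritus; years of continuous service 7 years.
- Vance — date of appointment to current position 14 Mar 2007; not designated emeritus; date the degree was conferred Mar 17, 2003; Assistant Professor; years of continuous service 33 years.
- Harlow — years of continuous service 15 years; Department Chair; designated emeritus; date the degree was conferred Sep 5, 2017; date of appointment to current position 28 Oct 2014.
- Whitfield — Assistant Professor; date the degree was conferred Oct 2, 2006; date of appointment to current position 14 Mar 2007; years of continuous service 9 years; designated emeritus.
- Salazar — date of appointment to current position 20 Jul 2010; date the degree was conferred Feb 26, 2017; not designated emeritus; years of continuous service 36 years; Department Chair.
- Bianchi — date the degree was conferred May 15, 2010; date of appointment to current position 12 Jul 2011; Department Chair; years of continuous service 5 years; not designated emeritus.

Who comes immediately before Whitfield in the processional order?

Haddad

By date of appointment to current position (later first): Harlow (28 Oct 2014); then Bianchi (12 Jul 2011); then Salazar and Haddad (both 20 Jul 2010); then Whitfield and Vance (both 14 Mar 2007); then Eriksen (8 Mar 2004).
Salazar and Haddad are each Department Chair, so the next rule applies.
Salazar and Haddad are each not designated emeritus, so the next rule applies.
Among Salazar and Haddad, by years of continuous service (higher first): Salazar (36 years) before Haddad (6 years).
Whitfield and Vance are each Assistant Professor, so the next rule applies.
Among Whitfield and Vance, designated emeritus before not designated emeritus: Whitfield (designated emeritus) before Vance (not designated emeritus).
Order: Harlow, Bianchi, Salazar, Haddad, Whitfield, Vance, Eriksen.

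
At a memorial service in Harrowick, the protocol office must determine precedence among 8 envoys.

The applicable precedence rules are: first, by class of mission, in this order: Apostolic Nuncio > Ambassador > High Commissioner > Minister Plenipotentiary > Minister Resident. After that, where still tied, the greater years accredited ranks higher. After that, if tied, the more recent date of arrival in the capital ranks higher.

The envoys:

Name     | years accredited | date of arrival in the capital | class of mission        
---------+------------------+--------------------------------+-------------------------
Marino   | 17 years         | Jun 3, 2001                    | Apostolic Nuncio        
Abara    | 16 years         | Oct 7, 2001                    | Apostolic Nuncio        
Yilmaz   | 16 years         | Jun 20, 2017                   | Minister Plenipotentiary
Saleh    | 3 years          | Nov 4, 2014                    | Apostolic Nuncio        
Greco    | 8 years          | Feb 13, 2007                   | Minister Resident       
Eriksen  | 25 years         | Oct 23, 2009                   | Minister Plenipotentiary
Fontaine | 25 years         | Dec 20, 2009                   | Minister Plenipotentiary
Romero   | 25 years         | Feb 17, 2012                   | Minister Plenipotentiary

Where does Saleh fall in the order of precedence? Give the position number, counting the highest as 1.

By class of mission: Marino, Abara and Saleh (Apostolic Nuncio); then Romero, Fontaine, Eriksen and Yilmaz (Minister Plenipotentiary); then Greco (Minister Resident).
Among Marino, Abara and Saleh, by years accredited (higher first): Marino (17 years) before Abara (16 years) before Saleh (3 years).
Among Romero, Fontaine, Eriksen and Yilmaz, by years accredited (higher first): Romero, Fontaine and Eriksen (25 years) before Yilmaz (16 years).
Among Romero, Fontaine and Eriksen, by date of arrival in the capital (later first): Romero (Feb 17, 2012) before Fontaine (Dec 20, 2009) before Eriksen (Oct 23, 2009).
Order: Marino, Abara, Saleh, Romero, Fontaine, Eriksen, Yilmaz, Greco. So position 3.

3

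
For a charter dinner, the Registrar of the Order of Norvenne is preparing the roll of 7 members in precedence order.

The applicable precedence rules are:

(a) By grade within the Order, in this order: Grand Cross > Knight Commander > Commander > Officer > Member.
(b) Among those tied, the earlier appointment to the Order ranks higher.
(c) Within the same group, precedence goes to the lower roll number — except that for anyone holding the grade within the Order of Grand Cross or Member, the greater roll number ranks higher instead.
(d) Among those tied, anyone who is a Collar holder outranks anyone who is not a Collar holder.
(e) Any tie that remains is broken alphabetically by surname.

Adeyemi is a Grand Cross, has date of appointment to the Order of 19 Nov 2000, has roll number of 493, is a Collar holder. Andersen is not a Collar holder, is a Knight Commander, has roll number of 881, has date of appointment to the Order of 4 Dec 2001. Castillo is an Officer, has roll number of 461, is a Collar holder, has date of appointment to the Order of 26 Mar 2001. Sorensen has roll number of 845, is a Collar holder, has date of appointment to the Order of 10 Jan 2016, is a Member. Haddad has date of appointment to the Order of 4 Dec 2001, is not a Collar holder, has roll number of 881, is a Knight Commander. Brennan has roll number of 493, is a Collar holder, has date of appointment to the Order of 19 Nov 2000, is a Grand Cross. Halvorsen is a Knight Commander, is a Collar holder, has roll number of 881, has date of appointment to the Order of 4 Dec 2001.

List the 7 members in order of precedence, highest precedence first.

By grade within the Order: Adeyemi and Brennan (Grand Cross); then Halvorsen, Andersen and Haddad (Knight Commander); then Castillo (Officer); then Sorensen (Member).
Adeyemi and Brennan both have date of appointment to the Order 19 Nov 2000, so the next rule applies.
Adeyemi and Brennan both have roll number 493, so the next rule applies.
Adeyemi and Brennan are each a Collar holder, so the next rule applies.
Among Adeyemi and Brennan, alphabetically by surname: Adeyemi before Brennan.
Halvorsen, Andersen and Haddad all have date of appointment to the Order 4 Dec 2001, so the next rule applies.
Halvorsen, Andersen and Haddad all have roll number 881, so the next rule applies.
Among Halvorsen, Andersen and Haddad, a Collar holder before not a Collar holder: Halvorsen (a Collar holder) before Andersen and Haddad (not a Collar holder).
Among Andersen and Haddad, alphabetically by surname: Andersen before Haddad.
Full order: Adeyemi, Brennan, Halvorsen, Andersen, Haddad, Castillo, Sorensen.

Adeyemi, Brennan, Halvorsen, Andersen, Haddad, Castillo, Sorensen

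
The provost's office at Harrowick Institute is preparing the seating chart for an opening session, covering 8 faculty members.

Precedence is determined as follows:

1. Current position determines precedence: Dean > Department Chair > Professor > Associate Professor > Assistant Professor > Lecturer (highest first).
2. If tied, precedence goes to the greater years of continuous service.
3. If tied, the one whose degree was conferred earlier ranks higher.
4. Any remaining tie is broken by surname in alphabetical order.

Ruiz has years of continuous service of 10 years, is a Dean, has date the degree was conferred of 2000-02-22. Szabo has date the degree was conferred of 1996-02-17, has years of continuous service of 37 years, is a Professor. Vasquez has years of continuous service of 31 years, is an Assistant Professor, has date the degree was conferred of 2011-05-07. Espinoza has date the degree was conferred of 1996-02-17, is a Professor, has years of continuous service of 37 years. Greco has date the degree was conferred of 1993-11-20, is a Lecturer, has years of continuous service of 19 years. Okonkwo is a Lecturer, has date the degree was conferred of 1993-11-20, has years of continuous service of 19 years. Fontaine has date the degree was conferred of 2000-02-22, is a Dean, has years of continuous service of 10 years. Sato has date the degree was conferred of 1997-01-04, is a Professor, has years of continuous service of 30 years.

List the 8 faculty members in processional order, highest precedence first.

Fontaine, Ruiz, Espinoza, Szabo, Sato, Vasquez, Greco, Okonkwo

By current position: Fontaine and Ruiz (Dean); then Espinoza, Szabo and Sato (Professor); then Vasquez (Assistant Professor); then Greco and Okonkwo (Lecturer).
Fontaine and Ruiz both have years of continuous service 10 years, so the next rule applies.
Fontaine and Ruiz both have date the degree was conferred 2000-02-22, so the next rule applies.
Among Fontaine and Ruiz, alphabetically by surname: Fontaine before Ruiz.
Among Espinoza, Szabo and Sato, by years of continuous service (higher first): Espinoza and Szabo (37 years) before Sato (30 years).
Espinoza and Szabo both have date the degree was conferred 1996-02-17, so the next rule applies.
Among Espinoza and Szabo, alphabetically by surname: Espinoza before Szabo.
Greco and Okonkwo both have years of continuous service 19 years, so the next rule applies.
Greco and Okonkwo both have date the degree was conferred 1993-11-20, so the next rule applies.
Among Greco and Okonkwo, alphabetically by surname: Greco before Okonkwo.
Full order: Fontaine, Ruiz, Espinoza, Szabo, Sato, Vasquez, Greco, Okonkwo.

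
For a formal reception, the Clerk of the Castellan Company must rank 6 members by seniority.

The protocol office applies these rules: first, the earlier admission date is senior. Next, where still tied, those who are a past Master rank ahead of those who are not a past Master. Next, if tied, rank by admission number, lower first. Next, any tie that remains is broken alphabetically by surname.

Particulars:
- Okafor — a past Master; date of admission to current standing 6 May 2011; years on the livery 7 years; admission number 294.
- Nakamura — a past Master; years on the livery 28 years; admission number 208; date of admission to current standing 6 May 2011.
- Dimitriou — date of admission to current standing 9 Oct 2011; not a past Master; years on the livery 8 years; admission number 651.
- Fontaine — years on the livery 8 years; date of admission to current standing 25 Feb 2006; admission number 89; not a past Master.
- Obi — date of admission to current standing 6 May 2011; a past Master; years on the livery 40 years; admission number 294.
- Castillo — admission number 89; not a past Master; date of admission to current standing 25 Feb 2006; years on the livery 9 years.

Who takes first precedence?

By date of admission to current standing (earlier first): Castillo and Fontaine (both 25 Feb 2006); then Nakamura, Obi and Okafor (each 6 May 2011); then Dimitriou (9 Oct 2011).
Castillo and Fontaine are each not a past Master, so the next rule applies.
Castillo and Fontaine both have admission number 89, so the next rule applies.
Among Castillo and Fontaine, alphabetically by surname: Castillo before Fontaine.
Nakamura, Obi and Okafor are each a past Master, so the next rule applies.
Among Nakamura, Obi and Okafor, by admission number (lower first): Nakamura (208) before Obi and Okafor (294).
Among Obi and Okafor, alphabetically by surname: Obi before Okafor.
Order: Castillo, Fontaine, Nakamura, Obi, Okafor, Dimitriou.

Castillo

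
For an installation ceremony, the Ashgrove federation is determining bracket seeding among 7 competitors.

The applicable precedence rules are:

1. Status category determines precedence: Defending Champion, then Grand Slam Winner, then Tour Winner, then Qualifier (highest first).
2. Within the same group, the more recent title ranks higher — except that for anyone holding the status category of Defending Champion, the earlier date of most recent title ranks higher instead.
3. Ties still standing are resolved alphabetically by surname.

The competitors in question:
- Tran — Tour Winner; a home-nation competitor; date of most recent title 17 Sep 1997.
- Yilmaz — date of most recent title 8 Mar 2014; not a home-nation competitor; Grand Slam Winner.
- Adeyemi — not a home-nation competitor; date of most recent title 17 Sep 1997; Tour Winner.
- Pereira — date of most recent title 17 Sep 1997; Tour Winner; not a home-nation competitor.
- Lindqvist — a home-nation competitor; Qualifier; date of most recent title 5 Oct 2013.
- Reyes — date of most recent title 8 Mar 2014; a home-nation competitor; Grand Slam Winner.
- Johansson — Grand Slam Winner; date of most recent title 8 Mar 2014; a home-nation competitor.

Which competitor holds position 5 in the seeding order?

By status category: Johansson, Reyes and Yilmaz (Grand Slam Winner); then Adeyemi, Pereira and Tran (Tour Winner); then Lindqvist (Qualifier).
Johansson, Reyes and Yilmaz all have date of most recent title 8 Mar 2014, so the next rule applies.
Among Johansson, Reyes and Yilmaz, alphabetically by surname: Johansson before Reyes before Yilmaz.
Adeyemi, Pereira and Tran all have date of most recent title 17 Sep 1997, so the next rule applies.
Among Adeyemi, Pereira and Tran, alphabetically by surname: Adeyemi before Pereira before Tran.
Order: Johansson, Reyes, Yilmaz, Adeyemi, Pereira, Tran, Lindqvist.

Pereira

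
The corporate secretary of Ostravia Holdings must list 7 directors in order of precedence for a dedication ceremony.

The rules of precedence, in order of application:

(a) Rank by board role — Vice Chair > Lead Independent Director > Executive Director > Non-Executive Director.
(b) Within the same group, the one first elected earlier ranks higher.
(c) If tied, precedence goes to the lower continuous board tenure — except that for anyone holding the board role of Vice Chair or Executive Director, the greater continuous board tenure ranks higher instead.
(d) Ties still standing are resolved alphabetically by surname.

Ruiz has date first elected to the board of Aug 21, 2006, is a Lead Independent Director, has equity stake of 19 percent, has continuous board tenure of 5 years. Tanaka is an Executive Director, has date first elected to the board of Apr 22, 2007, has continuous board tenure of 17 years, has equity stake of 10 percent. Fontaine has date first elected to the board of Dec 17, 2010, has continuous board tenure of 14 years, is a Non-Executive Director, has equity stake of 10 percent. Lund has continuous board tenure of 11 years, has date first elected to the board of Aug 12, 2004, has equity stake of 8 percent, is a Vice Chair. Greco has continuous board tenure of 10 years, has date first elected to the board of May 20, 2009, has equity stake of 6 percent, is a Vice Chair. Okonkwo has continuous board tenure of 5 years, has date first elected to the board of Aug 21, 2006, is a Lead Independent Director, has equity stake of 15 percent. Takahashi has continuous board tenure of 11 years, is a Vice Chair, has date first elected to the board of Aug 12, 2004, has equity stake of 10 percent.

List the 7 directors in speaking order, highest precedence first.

By board role: Lund, Takahashi and Greco (Vice Chair); then Okonkwo and Ruiz (Lead Independent Director); then Tanaka (Executive Director); then Fontaine (Non-Executive Director).
Among Lund, Takahashi and Greco, by date first elected to the board (earlier first): Lund and Takahashi (Aug 12, 2004) before Greco (May 20, 2009).
Lund and Takahashi both have continuous board tenure 11 years, so the next rule applies.
Among Lund and Takahashi, alphabetically by surname: Lund before Takahashi.
Okonkwo and Ruiz both have date first elected to the board Aug 21, 2006, so the next rule applies.
Okonkwo and Ruiz both have continuous board tenure 5 years, so the next rule applies.
Among Okonkwo and Ruiz, alphabetically by surname: Okonkwo before Ruiz.
Full order: Lund, Takahashi, Greco, Okonkwo, Ruiz, Tanaka, Fontaine.

Lund, Takahashi, Greco, Okonkwo, Ruiz, Tanaka, Fontaine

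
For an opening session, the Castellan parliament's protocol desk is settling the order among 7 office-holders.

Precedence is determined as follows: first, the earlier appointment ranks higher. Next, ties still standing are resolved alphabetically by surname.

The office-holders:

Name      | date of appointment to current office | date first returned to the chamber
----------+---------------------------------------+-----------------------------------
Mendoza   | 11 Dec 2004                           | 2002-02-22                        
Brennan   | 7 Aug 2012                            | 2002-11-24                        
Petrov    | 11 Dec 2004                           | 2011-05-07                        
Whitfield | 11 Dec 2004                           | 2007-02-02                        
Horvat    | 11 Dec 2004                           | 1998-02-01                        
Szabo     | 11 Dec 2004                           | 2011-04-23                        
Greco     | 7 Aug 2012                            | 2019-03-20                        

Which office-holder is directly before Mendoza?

By date of appointment to current office (earlier first): Horvat, Mendoza, Petrov, Szabo and Whitfield (each 11 Dec 2004); then Brennan and Greco (both 7 Aug 2012).
Among Horvat, Mendoza, Petrov, Szabo and Whitfield, alphabetically by surname: Horvat before Mendoza before Petrov before Szabo before Whitfield.
Among Brennan and Greco, alphabetically by surname: Brennan before Greco.
Order: Horvat, Mendoza, Petrov, Szabo, Whitfield, Brennan, Greco.

Horvat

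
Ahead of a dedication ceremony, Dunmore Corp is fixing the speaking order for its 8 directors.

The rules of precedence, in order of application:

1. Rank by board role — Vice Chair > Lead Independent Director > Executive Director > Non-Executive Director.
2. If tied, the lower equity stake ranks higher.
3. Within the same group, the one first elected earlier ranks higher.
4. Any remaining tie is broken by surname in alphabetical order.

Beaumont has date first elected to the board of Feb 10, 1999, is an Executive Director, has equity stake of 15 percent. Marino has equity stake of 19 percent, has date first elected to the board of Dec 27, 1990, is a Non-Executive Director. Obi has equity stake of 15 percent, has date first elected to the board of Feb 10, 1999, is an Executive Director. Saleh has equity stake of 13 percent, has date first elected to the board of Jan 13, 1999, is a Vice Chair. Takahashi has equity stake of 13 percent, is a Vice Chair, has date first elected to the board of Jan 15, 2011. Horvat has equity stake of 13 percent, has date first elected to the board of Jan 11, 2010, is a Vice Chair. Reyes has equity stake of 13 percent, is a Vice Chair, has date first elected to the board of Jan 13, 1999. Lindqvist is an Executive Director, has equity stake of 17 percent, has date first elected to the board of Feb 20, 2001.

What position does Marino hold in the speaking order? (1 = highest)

By board role: Reyes, Saleh, Horvat and Takahashi (Vice Chair); then Beaumont, Obi and Lindqvist (Executive Director); then Marino (Non-Executive Director).
Reyes, Saleh, Horvat and Takahashi all have equity stake 13 percent, so the next rule applies.
Among Reyes, Saleh, Horvat and Takahashi, by date first elected to the board (earlier first): Reyes and Saleh (Jan 13, 1999) before Horvat (Jan 11, 2010) before Takahashi (Jan 15, 2011).
Among Reyes and Saleh, alphabetically by surname: Reyes before Saleh.
Among Beaumont, Obi and Lindqvist, by equity stake (lower first): Beaumont and Obi (15 percent) before Lindqvist (17 percent).
Beaumont and Obi both have date first elected to the board Feb 10, 1999, so the next rule applies.
Among Beaumont and Obi, alphabetically by surname: Beaumont before Obi.
Order: Reyes, Saleh, Horvat, Takahashi, Beaumont, Obi, Lindqvist, Marino. So position 8.

8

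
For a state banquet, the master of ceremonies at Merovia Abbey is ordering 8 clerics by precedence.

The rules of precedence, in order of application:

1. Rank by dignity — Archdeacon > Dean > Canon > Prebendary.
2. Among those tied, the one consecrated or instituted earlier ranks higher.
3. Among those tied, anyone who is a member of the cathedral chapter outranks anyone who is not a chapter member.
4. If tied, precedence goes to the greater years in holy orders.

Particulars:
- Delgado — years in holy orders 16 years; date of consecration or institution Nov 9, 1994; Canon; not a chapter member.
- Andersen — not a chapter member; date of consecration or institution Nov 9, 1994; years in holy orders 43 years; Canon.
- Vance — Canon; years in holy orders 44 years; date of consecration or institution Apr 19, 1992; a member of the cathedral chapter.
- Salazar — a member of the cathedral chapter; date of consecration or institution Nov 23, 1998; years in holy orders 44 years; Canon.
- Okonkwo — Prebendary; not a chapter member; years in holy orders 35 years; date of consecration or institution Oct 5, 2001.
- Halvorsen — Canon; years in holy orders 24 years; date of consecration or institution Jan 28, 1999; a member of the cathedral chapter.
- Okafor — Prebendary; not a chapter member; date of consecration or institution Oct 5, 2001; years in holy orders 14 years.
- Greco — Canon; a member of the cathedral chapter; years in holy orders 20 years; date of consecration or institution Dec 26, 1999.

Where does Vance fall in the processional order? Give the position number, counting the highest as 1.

By dignity: Vance, Andersen, Delgado, Salazar, Halvorsen and Greco (Canon); then Okonkwo and Okafor (Prebendary).
Among Vance, Andersen, Delgado, Salazar, Halvorsen and Greco, by date of consecration or institution (earlier first): Vance (Apr 19, 1992) before Andersen and Delgado (Nov 9, 1994) before Salazar (Nov 23, 1998) before Halvorsen (Jan 28, 1999) before Greco (Dec 26, 1999).
Andersen and Delgado are each not a chapter member, so the next rule applies.
Among Andersen and Delgado, by years in holy orders (higher first): Andersen (43 years) before Delgado (16 years).
Okonkwo and Okafor both have date of consecration or institution Oct 5, 2001, so the next rule applies.
Okonkwo and Okafor are each not a chapter member, so the next rule applies.
Among Okonkwo and Okafor, by years in holy orders (higher first): Okonkwo (35 years) before Okafor (14 years).
Order: Vance, Andersen, Delgado, Salazar, Halvorsen, Greco, Okonkwo, Okafor. So position 1.

1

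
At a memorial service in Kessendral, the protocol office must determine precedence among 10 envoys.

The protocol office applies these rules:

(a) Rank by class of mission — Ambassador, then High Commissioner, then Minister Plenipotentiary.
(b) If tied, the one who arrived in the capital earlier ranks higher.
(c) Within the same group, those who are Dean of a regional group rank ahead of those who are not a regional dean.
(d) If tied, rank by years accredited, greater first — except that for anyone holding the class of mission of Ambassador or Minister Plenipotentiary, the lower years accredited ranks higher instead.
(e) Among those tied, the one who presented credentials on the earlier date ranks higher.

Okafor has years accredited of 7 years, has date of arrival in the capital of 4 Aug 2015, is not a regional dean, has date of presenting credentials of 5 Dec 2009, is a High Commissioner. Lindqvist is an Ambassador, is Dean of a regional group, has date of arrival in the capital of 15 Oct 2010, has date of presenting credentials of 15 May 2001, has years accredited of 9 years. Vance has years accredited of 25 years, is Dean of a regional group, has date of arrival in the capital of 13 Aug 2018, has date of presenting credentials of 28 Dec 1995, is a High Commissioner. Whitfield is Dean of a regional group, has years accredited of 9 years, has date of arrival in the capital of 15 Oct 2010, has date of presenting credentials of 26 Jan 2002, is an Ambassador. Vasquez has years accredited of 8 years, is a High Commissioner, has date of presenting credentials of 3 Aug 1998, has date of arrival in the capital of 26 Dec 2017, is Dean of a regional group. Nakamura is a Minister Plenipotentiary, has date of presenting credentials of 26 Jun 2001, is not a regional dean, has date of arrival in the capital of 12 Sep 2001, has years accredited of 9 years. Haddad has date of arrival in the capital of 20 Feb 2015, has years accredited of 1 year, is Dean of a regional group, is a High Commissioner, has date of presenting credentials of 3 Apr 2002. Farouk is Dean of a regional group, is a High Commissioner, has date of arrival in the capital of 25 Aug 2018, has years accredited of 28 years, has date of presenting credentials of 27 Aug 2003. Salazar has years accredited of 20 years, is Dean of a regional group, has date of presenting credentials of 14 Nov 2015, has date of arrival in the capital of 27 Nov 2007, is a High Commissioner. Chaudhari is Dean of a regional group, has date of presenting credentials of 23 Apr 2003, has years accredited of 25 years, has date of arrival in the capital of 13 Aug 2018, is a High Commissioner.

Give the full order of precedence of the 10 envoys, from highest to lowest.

Lindqvist, Whitfield, Salazar, Haddad, Okafor, Vasquez, Vance, Chaudhari, Farouk, Nakamura

By class of mission: Lindqvist and Whitfield (Ambassador); then Salazar, Haddad, Okafor, Vasquez, Vance, Chaudhari and Farouk (High Commissioner); then Nakamura (Minister Plenipotentiary).
Lindqvist and Whitfield both have date of arrival in the capital 15 Oct 2010, so the next rule applies.
Lindqvist and Whitfield are each Dean of a regional group, so the next rule applies.
Lindqvist and Whitfield both have years accredited 9 years, so the next rule applies.
Among Lindqvist and Whitfield, by date of presenting credentials (earlier first): Lindqvist (15 May 2001) before Whitfield (26 Jan 2002).
Among Salazar, Haddad, Okafor, Vasquez, Vance, Chaudhari and Farouk, by date of arrival in the capital (earlier first): Salazar (27 Nov 2007) before Haddad (20 Feb 2015) before Okafor (4 Aug 2015) before Vasquez (26 Dec 2017) before Vance and Chaudhari (13 Aug 2018) before Farouk (25 Aug 2018).
Vance and Chaudhari are each Dean of a regional group, so the next rule applies.
Vance and Chaudhari both have years accredited 25 years, so the next rule applies.
Among Vance and Chaudhari, by date of presenting credentials (earlier first): Vance (28 Dec 1995) before Chaudhari (23 Apr 2003).
Full order: Lindqvist, Whitfield, Salazar, Haddad, Okafor, Vasquez, Vance, Chaudhari, Farouk, Nakamura.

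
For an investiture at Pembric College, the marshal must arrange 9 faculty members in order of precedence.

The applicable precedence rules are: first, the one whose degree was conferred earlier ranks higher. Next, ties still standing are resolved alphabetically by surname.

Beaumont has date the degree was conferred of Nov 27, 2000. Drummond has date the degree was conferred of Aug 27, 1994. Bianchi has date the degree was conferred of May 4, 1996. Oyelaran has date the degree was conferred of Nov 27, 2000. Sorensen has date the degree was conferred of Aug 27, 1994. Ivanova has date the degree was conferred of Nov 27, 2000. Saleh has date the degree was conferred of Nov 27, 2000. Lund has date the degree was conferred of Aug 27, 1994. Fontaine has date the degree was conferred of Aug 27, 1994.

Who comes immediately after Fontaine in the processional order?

Lund

By date the degree was conferred (earlier first): Drummond, Fontaine, Lund and Sorensen (each Aug 27, 1994); then Bianchi (May 4, 1996); then Beaumont, Ivanova, Oyelaran and Saleh (each Nov 27, 2000).
Among Drummond, Fontaine, Lund and Sorensen, alphabetically by surname: Drummond before Fontaine before Lund before Sorensen.
Among Beaumont, Ivanova, Oyelaran and Saleh, alphabetically by surname: Beaumont before Ivanova before Oyelaran before Saleh.
Order: Drummond, Fontaine, Lund, Sorensen, Bianchi, Beaumont, Ivanova, Oyelaran, Saleh.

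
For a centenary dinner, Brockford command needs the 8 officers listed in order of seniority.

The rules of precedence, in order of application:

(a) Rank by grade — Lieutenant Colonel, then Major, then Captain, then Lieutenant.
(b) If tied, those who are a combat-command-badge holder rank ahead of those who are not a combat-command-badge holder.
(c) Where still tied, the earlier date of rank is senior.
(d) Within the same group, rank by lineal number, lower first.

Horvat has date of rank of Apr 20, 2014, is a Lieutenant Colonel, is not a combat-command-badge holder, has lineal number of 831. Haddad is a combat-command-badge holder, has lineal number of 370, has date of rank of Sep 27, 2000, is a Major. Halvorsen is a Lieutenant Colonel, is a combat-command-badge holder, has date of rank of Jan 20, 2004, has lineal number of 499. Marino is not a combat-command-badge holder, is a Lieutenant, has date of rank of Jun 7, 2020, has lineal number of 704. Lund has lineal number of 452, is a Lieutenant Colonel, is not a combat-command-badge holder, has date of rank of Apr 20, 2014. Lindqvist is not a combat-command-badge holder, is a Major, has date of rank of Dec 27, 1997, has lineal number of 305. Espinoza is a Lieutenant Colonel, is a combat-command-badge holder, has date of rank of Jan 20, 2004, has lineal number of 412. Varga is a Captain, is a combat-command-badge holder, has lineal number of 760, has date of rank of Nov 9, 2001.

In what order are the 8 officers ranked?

Espinoza, Halvorsen, Lund, Horvat, Haddad, Lindqvist, Varga, Marino

By grade: Espinoza, Halvorsen, Lund and Horvat (Lieutenant Colonel); then Haddad and Lindqvist (Major); then Varga (Captain); then Marino (Lieutenant).
Among Espinoza, Halvorsen, Lund and Horvat, a combat-command-badge holder before not a combat-command-badge holder: Espinoza and Halvorsen (a combat-command-badge holder) before Lund and Horvat (not a combat-command-badge holder).
Espinoza and Halvorsen both have date of rank Jan 20, 2004, so the next rule applies.
Among Espinoza and Halvorsen, by lineal number (lower first): Espinoza (412) before Halvorsen (499).
Lund and Horvat both have date of rank Apr 20, 2014, so the next rule applies.
Among Lund and Horvat, by lineal number (lower first): Lund (452) before Horvat (831).
Among Haddad and Lindqvist, a combat-command-badge holder before not a combat-command-badge holder: Haddad (a combat-command-badge holder) before Lindqvist (not a combat-command-badge holder).
Full order: Espinoza, Halvorsen, Lund, Horvat, Haddad, Lindqvist, Varga, Marino.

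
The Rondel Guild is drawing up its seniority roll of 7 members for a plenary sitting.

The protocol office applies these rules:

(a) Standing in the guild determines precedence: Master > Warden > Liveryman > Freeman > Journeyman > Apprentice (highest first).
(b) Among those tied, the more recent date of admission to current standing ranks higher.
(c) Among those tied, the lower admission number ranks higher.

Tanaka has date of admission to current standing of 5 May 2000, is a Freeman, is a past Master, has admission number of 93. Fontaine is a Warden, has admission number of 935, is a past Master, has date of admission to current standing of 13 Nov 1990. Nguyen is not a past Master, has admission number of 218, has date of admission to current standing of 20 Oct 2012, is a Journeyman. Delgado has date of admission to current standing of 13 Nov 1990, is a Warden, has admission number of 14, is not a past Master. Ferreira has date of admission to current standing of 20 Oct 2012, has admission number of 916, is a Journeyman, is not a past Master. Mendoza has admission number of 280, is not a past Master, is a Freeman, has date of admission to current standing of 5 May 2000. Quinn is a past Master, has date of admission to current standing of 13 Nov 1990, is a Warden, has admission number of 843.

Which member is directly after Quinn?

Fontaine

By standing in the guild: Delgado, Quinn and Fontaine (Warden); then Tanaka and Mendoza (Freeman); then Nguyen and Ferreira (Journeyman).
Delgado, Quinn and Fontaine all have date of admission to current standing 13 Nov 1990, so the next rule applies.
Among Delgado, Quinn and Fontaine, by admission number (lower first): Delgado (14) before Quinn (843) before Fontaine (935).
Tanaka and Mendoza both have date of admission to current standing 5 May 2000, so the next rule applies.
Among Tanaka and Mendoza, by admission number (lower first): Tanaka (93) before Mendoza (280).
Nguyen and Ferreira both have date of admission to current standing 20 Oct 2012, so the next rule applies.
Among Nguyen and Ferreira, by admission number (lower first): Nguyen (218) before Ferreira (916).
Order: Delgado, Quinn, Fontaine, Tanaka, Mendoza, Nguyen, Ferreira.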